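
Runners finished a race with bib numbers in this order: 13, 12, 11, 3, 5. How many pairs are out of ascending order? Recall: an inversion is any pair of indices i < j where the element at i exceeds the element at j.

9

Count, for each position, how many later elements it exceeds:
13: 4
12: 3
11: 2
3: 0
5: 0
Sum: 4 + 3 + 2 + 0 + 0 = 9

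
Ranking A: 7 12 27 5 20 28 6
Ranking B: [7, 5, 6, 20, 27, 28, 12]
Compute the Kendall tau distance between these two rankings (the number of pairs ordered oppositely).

10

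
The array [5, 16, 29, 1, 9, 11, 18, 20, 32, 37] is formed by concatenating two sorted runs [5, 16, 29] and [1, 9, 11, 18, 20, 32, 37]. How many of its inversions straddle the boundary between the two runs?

9

For each element r of the right run, count left-run elements greater than r:
r = 1: 5, 16, 29 → 3
r = 9: 16, 29 → 2
r = 11: 16, 29 → 2
r = 18: 29 → 1
r = 20: 29 → 1
r = 32: none → 0
r = 37: none → 0
Cross-inversions: 3 + 2 + 2 + 1 + 1 + 0 + 0 = 9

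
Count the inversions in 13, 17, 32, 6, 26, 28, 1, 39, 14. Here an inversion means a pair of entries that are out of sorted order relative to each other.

Count, for each position, how many later elements it exceeds:
13 → 6, 1 → 2
17 → 6, 1, 14 → 3
32 → 6, 26, 28, 1, 14 → 5
6 → 1 → 1
26 → 1, 14 → 2
28 → 1, 14 → 2
1 → none → 0
39 → 14 → 1
14 → none → 0
Sum: 2 + 3 + 5 + 1 + 2 + 2 + 0 + 1 + 0 = 16

16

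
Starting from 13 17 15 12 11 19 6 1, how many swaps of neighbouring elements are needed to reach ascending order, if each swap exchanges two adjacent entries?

Minimum adjacent swaps = number of inversions (each swap of adjacent out-of-order elements removes one inversion and no swap can remove more).
Count inversions — for each element, later elements that are smaller:
13: 12, 11, 6, 1 → 4
17: 15, 12, 11, 6, 1 → 5
15: 12, 11, 6, 1 → 4
12: 11, 6, 1 → 3
11: 6, 1 → 2
19: 6, 1 → 2
6: 1 → 1
1: none → 0
Total inversions: 4 + 5 + 4 + 3 + 2 + 2 + 1 + 0 = 21

21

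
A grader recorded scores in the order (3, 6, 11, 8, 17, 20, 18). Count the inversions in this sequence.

2

Element-by-element contributions:
3 → none → 0
6 → none → 0
11 → 8 → 1
8 → none → 0
17 → none → 0
20 → 18 → 1
18 → none → 0
Sum: 0 + 0 + 1 + 0 + 0 + 1 + 0 = 2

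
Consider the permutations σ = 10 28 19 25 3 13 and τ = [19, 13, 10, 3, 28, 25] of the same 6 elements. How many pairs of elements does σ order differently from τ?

Discordant pairs: 8

Assign each item its position (1..6) in the first ordering, then rewrite the second ordering as that position sequence:
positions: 10→1, 28→2, 19→3, 25→4, 3→5, 13→6
second ordering as positions: [3, 6, 1, 5, 2, 4]
Discordant pairs = inversions in this position sequence.
3: 1, 2 → 2
6: 1, 5, 2, 4 → 4
1: 0
5: 2, 4 → 2
2: 0
4: 0
Total: 2 + 4 + 0 + 2 + 0 + 0 = 8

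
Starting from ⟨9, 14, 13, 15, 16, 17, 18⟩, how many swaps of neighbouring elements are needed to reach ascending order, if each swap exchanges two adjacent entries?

Minimum adjacent swaps = number of inversions (each swap of adjacent out-of-order elements removes one inversion and no swap can remove more).
Count inversions — for each element, later elements that are smaller:
9: none → 0
14: 13 → 1
13: none → 0
15: none → 0
16: none → 0
17: none → 0
18: none → 0
Total inversions: 0 + 1 + 0 + 0 + 0 + 0 + 0 = 1

1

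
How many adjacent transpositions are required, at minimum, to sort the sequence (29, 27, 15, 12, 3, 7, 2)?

Swaps: 20

The minimum number of adjacent swaps to sort an array equals its inversion count, since every such swap removes exactly one inversion.
Count inversions — for each element, later elements that are smaller:
29: 27, 15, 12, 3, 7, 2 → 6
27: 15, 12, 3, 7, 2 → 5
15: 12, 3, 7, 2 → 4
12: 3, 7, 2 → 3
3: 2 → 1
7: 2 → 1
2: none → 0
Total inversions: 6 + 5 + 4 + 3 + 1 + 1 + 0 = 20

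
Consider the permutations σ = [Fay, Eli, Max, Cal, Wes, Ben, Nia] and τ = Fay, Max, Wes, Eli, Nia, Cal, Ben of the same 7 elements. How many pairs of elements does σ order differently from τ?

5 discordant pairs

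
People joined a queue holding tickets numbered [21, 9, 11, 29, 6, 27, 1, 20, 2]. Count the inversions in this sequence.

For each element, count later entries that are smaller:
21 → 9, 11, 6, 1, 20, 2 → 6
9 → 6, 1, 2 → 3
11 → 6, 1, 2 → 3
29 → 6, 27, 1, 20, 2 → 5
6 → 1, 2 → 2
27 → 1, 20, 2 → 3
1 → none → 0
20 → 2 → 1
2 → none → 0
Sum: 6 + 3 + 3 + 5 + 2 + 3 + 0 + 1 + 0 = 23

23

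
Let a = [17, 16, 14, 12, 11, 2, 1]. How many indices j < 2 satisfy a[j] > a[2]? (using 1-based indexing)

The element at index 2 is 16.
Elements before it: 17
Those larger than 16: 17

1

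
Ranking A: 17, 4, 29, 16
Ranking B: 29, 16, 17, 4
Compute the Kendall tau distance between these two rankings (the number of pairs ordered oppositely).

Assign each item its position (1..4) in the first ordering, then rewrite the second ordering as that position sequence:
positions: 17→1, 4→2, 29→3, 16→4
second ordering as positions: [3, 4, 1, 2]
Discordant pairs = inversions in this position sequence.
3: 1, 2 → 2
4: 1, 2 → 2
1: 0
2: 0
Total: 2 + 2 + 0 + 0 = 4

Discordant pairs: 4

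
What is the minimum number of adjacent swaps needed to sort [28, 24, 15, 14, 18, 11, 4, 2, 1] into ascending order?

Minimum adjacent swaps = number of inversions (each swap of adjacent out-of-order elements removes one inversion and no swap can remove more).
Count inversions — for each element, later elements that are smaller:
28: 24, 15, 14, 18, 11, 4, 2, 1 → 8
24: 15, 14, 18, 11, 4, 2, 1 → 7
15: 14, 11, 4, 2, 1 → 5
14: 11, 4, 2, 1 → 4
18: 11, 4, 2, 1 → 4
11: 4, 2, 1 → 3
4: 2, 1 → 2
2: 1 → 1
1: none → 0
Total inversions: 8 + 7 + 5 + 4 + 4 + 3 + 2 + 1 + 0 = 34

34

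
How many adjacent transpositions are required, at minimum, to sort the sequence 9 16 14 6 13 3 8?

There are 15 swaps.

Each adjacent swap fixes exactly one inversion, so the minimum swap count equals the number of inversions.
Count inversions — for each element, later elements that are smaller:
9: 6, 3, 8 → 3
16: 14, 6, 13, 3, 8 → 5
14: 6, 13, 3, 8 → 4
6: 3 → 1
13: 3, 8 → 2
3: none → 0
8: none → 0
Total inversions: 3 + 5 + 4 + 1 + 2 + 0 + 0 = 15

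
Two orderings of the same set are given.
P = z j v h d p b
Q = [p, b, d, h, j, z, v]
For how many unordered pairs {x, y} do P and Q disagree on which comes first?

Assign each item its position (1..7) in the first ordering, then rewrite the second ordering as that position sequence:
positions: z→1, j→2, v→3, h→4, d→5, p→6, b→7
second ordering as positions: [6, 7, 5, 4, 2, 1, 3]
Discordant pairs = inversions in this position sequence.
6: 5, 4, 2, 1, 3 → 5
7: 5, 4, 2, 1, 3 → 5
5: 4, 2, 1, 3 → 4
4: 2, 1, 3 → 3
2: 1 → 1
1: 0
3: 0
Total: 5 + 5 + 4 + 3 + 1 + 0 + 0 = 18

18 disagreeing pairs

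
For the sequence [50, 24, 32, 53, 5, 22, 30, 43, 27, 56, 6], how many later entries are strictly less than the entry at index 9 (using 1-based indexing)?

1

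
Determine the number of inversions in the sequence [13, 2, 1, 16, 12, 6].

Out-of-order index pairs (0-indexed):
(0,1): 13 > 2
(0,2): 13 > 1
(0,4): 13 > 12
(0,5): 13 > 6
(1,2): 2 > 1
(3,4): 16 > 12
(3,5): 16 > 6
(4,5): 12 > 6
That's 8 pairs.

8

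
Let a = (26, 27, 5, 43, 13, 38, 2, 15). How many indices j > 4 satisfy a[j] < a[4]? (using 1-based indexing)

The element at index 4 is 43.
Elements after it: 13, 38, 2, 15
Those smaller than 43: 13, 38, 2, 15

4 such elements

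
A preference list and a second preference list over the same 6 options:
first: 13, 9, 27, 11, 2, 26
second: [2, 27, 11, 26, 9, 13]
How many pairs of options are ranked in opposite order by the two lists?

Assign each item its position (1..6) in the first ordering, then rewrite the second ordering as that position sequence:
positions: 13→1, 9→2, 27→3, 11→4, 2→5, 26→6
second ordering as positions: [5, 3, 4, 6, 2, 1]
Discordant pairs = inversions in this position sequence.
5: 3, 4, 2, 1 → 4
3: 2, 1 → 2
4: 2, 1 → 2
6: 2, 1 → 2
2: 1 → 1
1: 0
Total: 4 + 2 + 2 + 2 + 1 + 0 = 11

11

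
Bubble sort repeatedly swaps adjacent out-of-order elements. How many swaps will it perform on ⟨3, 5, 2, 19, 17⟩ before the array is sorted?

3

The minimum number of adjacent swaps to sort an array equals its inversion count, since every such swap removes exactly one inversion.
Count inversions — for each element, later elements that are smaller:
3: 2 → 1
5: 2 → 1
2: none → 0
19: 17 → 1
17: none → 0
Total inversions: 1 + 1 + 0 + 1 + 0 = 3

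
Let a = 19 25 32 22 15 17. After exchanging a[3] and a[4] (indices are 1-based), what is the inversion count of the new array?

9 inversions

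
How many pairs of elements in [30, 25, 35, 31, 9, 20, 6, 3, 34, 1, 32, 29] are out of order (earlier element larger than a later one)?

40 inversions

Count, for each position, how many later elements it exceeds:
30 → 25, 9, 20, 6, 3, 1, 29 → 7
25 → 9, 20, 6, 3, 1 → 5
35 → 31, 9, 20, 6, 3, 34, 1, 32, 29 → 9
31 → 9, 20, 6, 3, 1, 29 → 6
9 → 6, 3, 1 → 3
20 → 6, 3, 1 → 3
6 → 3, 1 → 2
3 → 1 → 1
34 → 1, 32, 29 → 3
1 → none → 0
32 → 29 → 1
29 → none → 0
Sum: 7 + 5 + 9 + 6 + 3 + 3 + 2 + 1 + 3 + 0 + 1 + 0 = 40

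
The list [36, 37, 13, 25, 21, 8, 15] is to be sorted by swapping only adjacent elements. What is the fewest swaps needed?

16 swaps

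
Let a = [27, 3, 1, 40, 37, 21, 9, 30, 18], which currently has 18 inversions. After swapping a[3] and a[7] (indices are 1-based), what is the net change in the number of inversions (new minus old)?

Positions 3 and 7 hold 1 and 9; after swapping, the array is [27, 3, 9, 40, 37, 21, 1, 30, 18].
For each element, count later entries that are smaller:
27: 5
3: 1
9: 1
40: 5
37: 4
21: 2
1: 0
30: 1
18: 0
Sum: 5 + 1 + 1 + 5 + 4 + 2 + 0 + 1 + 0 = 19
Change: 19 − 18 = +1

+1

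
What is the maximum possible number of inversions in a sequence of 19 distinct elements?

171 inversions

A reversed (strictly descending) arrangement makes every pair an inversion, giving C(19, 2) inversions.
C(19, 2) = 19·18/2 = 171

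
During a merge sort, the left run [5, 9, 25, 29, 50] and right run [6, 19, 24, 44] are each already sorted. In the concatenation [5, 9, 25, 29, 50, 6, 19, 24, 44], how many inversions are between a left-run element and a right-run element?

Take each right-half value and tally the left-half values above it:
r = 6: 9, 25, 29, 50 → 4
r = 19: 25, 29, 50 → 3
r = 24: 25, 29, 50 → 3
r = 44: 50 → 1
Cross-inversions: 4 + 3 + 3 + 1 = 11

11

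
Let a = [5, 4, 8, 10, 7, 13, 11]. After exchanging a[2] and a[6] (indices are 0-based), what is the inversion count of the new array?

7 inversions

Positions 2 and 6 hold 8 and 11; after swapping, the array is [5, 4, 11, 10, 7, 13, 8].
Element-by-element contributions:
5: 1
4: 0
11: 3
10: 2
7: 0
13: 1
8: 0
Sum: 1 + 0 + 3 + 2 + 0 + 1 + 0 = 7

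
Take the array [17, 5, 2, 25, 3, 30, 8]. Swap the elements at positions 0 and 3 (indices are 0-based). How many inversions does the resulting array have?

Positions 0 and 3 hold 17 and 25; after swapping, the array is [25, 5, 2, 17, 3, 30, 8].
Count, for each position, how many later elements it exceeds:
25 → 5, 2, 17, 3, 8 → 5
5 → 2, 3 → 2
2 → none → 0
17 → 3, 8 → 2
3 → none → 0
30 → 8 → 1
8 → none → 0
Sum: 5 + 2 + 0 + 2 + 0 + 1 + 0 = 10

10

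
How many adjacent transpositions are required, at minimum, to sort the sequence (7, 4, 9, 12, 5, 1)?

Each adjacent swap fixes exactly one inversion, so the minimum swap count equals the number of inversions.
Count inversions — for each element, later elements that are smaller:
7: 4, 5, 1 → 3
4: 1 → 1
9: 5, 1 → 2
12: 5, 1 → 2
5: 1 → 1
1: none → 0
Total inversions: 3 + 1 + 2 + 2 + 1 + 0 = 9

9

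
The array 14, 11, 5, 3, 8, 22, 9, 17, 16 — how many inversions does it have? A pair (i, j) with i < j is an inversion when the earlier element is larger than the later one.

14

Count, for each position, how many later elements it exceeds:
14 → 11, 5, 3, 8, 9 → 5
11 → 5, 3, 8, 9 → 4
5 → 3 → 1
3 → none → 0
8 → none → 0
22 → 9, 17, 16 → 3
9 → none → 0
17 → 16 → 1
16 → none → 0
Sum: 5 + 4 + 1 + 0 + 0 + 3 + 0 + 1 + 0 = 14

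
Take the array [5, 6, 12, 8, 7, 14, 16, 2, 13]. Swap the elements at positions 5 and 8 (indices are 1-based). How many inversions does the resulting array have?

11 inversions

Positions 5 and 8 hold 7 and 2; after swapping, the array is [5, 6, 12, 8, 2, 14, 16, 7, 13].
Count, for each position, how many later elements it exceeds:
5 → 2 → 1
6 → 2 → 1
12 → 8, 2, 7 → 3
8 → 2, 7 → 2
2 → none → 0
14 → 7, 13 → 2
16 → 7, 13 → 2
7 → none → 0
13 → none → 0
Sum: 1 + 1 + 3 + 2 + 0 + 2 + 2 + 0 + 0 = 11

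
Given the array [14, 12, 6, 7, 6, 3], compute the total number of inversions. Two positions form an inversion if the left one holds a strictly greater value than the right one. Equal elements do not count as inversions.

13 inversions

Count, for each position, how many later elements it exceeds:
14 → 12, 6, 7, 6, 3 → 5
12 → 6, 7, 6, 3 → 4
6 → 3 → 1
7 → 6, 3 → 2
6 → 3 → 1
3 → none → 0
Sum: 5 + 4 + 1 + 2 + 1 + 0 = 13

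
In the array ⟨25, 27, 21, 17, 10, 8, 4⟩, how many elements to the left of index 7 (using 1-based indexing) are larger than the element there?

6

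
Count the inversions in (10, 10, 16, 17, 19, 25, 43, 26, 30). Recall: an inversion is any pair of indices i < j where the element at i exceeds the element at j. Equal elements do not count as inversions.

2

Sweep left to right; for each value list the smaller values that follow it:
10 → none → 0
10 → none → 0
16 → none → 0
17 → none → 0
19 → none → 0
25 → none → 0
43 → 26, 30 → 2
26 → none → 0
30 → none → 0
Sum: 0 + 0 + 0 + 0 + 0 + 0 + 2 + 0 + 0 = 2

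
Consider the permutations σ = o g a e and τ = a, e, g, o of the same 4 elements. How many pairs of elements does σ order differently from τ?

Assign each item its position (1..4) in the first ordering, then rewrite the second ordering as that position sequence:
positions: o→1, g→2, a→3, e→4
second ordering as positions: [3, 4, 2, 1]
Discordant pairs = inversions in this position sequence.
3: 2, 1 → 2
4: 2, 1 → 2
2: 1 → 1
1: 0
Total: 2 + 2 + 1 + 0 = 5

5 discordant pairs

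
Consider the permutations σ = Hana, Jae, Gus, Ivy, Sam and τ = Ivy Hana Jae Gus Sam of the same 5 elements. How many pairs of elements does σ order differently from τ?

Assign each item its position (1..5) in the first ordering, then rewrite the second ordering as that position sequence:
positions: Hana→1, Jae→2, Gus→3, Ivy→4, Sam→5
second ordering as positions: [4, 1, 2, 3, 5]
Discordant pairs = inversions in this position sequence.
4: 1, 2, 3 → 3
1: 0
2: 0
3: 0
5: 0
Total: 3 + 0 + 0 + 0 + 0 = 3

3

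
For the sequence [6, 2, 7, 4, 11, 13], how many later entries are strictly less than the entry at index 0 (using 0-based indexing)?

The element at index 0 is 6.
Elements after it: 2, 7, 4, 11, 13
Those smaller than 6: 2, 4

2 such elements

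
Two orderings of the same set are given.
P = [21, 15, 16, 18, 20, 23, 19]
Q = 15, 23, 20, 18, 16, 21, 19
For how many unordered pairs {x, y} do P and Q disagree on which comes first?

There are 11 disagreeing pairs.

Assign each item its position (1..7) in the first ordering, then rewrite the second ordering as that position sequence:
positions: 21→1, 15→2, 16→3, 18→4, 20→5, 23→6, 19→7
second ordering as positions: [2, 6, 5, 4, 3, 1, 7]
Discordant pairs = inversions in this position sequence.
2: 1 → 1
6: 5, 4, 3, 1 → 4
5: 4, 3, 1 → 3
4: 3, 1 → 2
3: 1 → 1
1: 0
7: 0
Total: 1 + 4 + 3 + 2 + 1 + 0 + 0 = 11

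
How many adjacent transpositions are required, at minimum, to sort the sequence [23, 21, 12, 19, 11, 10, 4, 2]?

27 swaps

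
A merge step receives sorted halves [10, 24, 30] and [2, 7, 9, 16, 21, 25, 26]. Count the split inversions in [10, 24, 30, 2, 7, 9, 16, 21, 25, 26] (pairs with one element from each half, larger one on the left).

15

For each element r of the right run, count left-run elements greater than r:
r = 2: 10, 24, 30 → 3
r = 7: 10, 24, 30 → 3
r = 9: 10, 24, 30 → 3
r = 16: 24, 30 → 2
r = 21: 24, 30 → 2
r = 25: 30 → 1
r = 26: 30 → 1
Cross-inversions: 3 + 3 + 3 + 2 + 2 + 1 + 1 = 15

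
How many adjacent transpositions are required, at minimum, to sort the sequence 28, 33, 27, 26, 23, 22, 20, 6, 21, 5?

42

Minimum adjacent swaps = number of inversions (each swap of adjacent out-of-order elements removes one inversion and no swap can remove more).
Count inversions — for each element, later elements that are smaller:
28: 27, 26, 23, 22, 20, 6, 21, 5 → 8
33: 27, 26, 23, 22, 20, 6, 21, 5 → 8
27: 26, 23, 22, 20, 6, 21, 5 → 7
26: 23, 22, 20, 6, 21, 5 → 6
23: 22, 20, 6, 21, 5 → 5
22: 20, 6, 21, 5 → 4
20: 6, 5 → 2
6: 5 → 1
21: 5 → 1
5: none → 0
Total inversions: 8 + 8 + 7 + 6 + 5 + 4 + 2 + 1 + 1 + 0 = 42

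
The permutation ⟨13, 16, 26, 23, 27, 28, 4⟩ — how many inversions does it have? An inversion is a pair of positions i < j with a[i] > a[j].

Sweep left to right; for each value list the smaller values that follow it:
13: 1
16: 1
26: 2
23: 1
27: 1
28: 1
4: 0
Sum: 1 + 1 + 2 + 1 + 1 + 1 + 0 = 7

7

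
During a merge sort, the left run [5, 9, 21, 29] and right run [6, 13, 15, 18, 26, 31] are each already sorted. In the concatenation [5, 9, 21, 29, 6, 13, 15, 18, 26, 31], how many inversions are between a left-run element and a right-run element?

Count, for every r in R, how many entries of L exceed r:
r = 6: 9, 21, 29 → 3
r = 13: 21, 29 → 2
r = 15: 21, 29 → 2
r = 18: 21, 29 → 2
r = 26: 29 → 1
r = 31: none → 0
Cross-inversions: 3 + 2 + 2 + 2 + 1 + 0 = 10

10 split inversions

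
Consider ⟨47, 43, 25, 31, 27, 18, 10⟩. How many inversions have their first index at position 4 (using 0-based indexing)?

2

The element at index 4 is 27.
Elements after it: 18, 10
Those smaller than 27: 18, 10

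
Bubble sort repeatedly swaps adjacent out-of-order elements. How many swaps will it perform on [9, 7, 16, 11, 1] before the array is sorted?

6

Minimum adjacent swaps = number of inversions (each swap of adjacent out-of-order elements removes one inversion and no swap can remove more).
Count inversions — for each element, later elements that are smaller:
9: 7, 1 → 2
7: 1 → 1
16: 11, 1 → 2
11: 1 → 1
1: none → 0
Total inversions: 2 + 1 + 2 + 1 + 0 = 6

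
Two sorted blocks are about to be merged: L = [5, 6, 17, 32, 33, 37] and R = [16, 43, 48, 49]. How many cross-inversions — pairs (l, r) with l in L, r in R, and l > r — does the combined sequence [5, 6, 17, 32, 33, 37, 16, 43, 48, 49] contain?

4

Count, for every r in R, how many entries of L exceed r:
r = 16: 17, 32, 33, 37 → 4
r = 43: none → 0
r = 48: none → 0
r = 49: none → 0
Cross-inversions: 4 + 0 + 0 + 0 = 4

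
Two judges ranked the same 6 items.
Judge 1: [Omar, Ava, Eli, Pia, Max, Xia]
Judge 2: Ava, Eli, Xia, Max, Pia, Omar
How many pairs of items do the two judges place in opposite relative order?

Assign each item its position (1..6) in the first ordering, then rewrite the second ordering as that position sequence:
positions: Omar→1, Ava→2, Eli→3, Pia→4, Max→5, Xia→6
second ordering as positions: [2, 3, 6, 5, 4, 1]
Discordant pairs = inversions in this position sequence.
2: 1 → 1
3: 1 → 1
6: 5, 4, 1 → 3
5: 4, 1 → 2
4: 1 → 1
1: 0
Total: 1 + 1 + 3 + 2 + 1 + 0 = 8

8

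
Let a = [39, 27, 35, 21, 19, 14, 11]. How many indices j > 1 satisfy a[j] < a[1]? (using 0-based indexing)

The element at index 1 is 27.
Elements after it: 35, 21, 19, 14, 11
Those smaller than 27: 21, 19, 14, 11

4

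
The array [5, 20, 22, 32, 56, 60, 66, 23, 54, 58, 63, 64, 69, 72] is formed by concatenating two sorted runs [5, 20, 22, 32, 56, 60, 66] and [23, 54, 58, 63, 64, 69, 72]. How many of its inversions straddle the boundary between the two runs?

Take each right-half value and tally the left-half values above it:
r = 23: 32, 56, 60, 66 → 4
r = 54: 56, 60, 66 → 3
r = 58: 60, 66 → 2
r = 63: 66 → 1
r = 64: 66 → 1
r = 69: none → 0
r = 72: none → 0
Cross-inversions: 4 + 3 + 2 + 1 + 1 + 0 + 0 = 11

11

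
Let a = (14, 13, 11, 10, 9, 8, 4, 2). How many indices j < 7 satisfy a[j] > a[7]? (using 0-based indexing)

The element at index 7 is 2.
Elements before it: 14, 13, 11, 10, 9, 8, 4
Those larger than 2: 14, 13, 11, 10, 9, 8, 4

7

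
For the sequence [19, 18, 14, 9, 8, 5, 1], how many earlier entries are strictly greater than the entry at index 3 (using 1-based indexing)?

The element at index 3 is 14.
Elements before it: 19, 18
Those larger than 14: 19, 18

2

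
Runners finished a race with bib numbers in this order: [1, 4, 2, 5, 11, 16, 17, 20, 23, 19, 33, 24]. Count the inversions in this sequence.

4

Count, for each position, how many later elements it exceeds:
1 → none → 0
4 → 2 → 1
2 → none → 0
5 → none → 0
11 → none → 0
16 → none → 0
17 → none → 0
20 → 19 → 1
23 → 19 → 1
19 → none → 0
33 → 24 → 1
24 → none → 0
Sum: 0 + 1 + 0 + 0 + 0 + 0 + 0 + 1 + 1 + 0 + 1 + 0 = 4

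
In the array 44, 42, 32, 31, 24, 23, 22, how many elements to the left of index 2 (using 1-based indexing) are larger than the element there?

1

The element at index 2 is 42.
Elements before it: 44
Those larger than 42: 44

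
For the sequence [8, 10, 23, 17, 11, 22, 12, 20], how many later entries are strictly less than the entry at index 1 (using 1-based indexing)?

0 such elements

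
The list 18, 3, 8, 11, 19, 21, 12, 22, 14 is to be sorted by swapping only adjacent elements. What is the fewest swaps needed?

The minimum number of adjacent swaps to sort an array equals its inversion count, since every such swap removes exactly one inversion.
Count inversions — for each element, later elements that are smaller:
18: 3, 8, 11, 12, 14 → 5
3: none → 0
8: none → 0
11: none → 0
19: 12, 14 → 2
21: 12, 14 → 2
12: none → 0
22: 14 → 1
14: none → 0
Total inversions: 5 + 0 + 0 + 0 + 2 + 2 + 0 + 1 + 0 = 10

10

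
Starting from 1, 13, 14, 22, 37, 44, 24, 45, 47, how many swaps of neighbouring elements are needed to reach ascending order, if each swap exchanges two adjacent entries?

2 adjacent swaps

Each adjacent swap fixes exactly one inversion, so the minimum swap count equals the number of inversions.
Count inversions — for each element, later elements that are smaller:
1: none → 0
13: none → 0
14: none → 0
22: none → 0
37: 24 → 1
44: 24 → 1
24: none → 0
45: none → 0
47: none → 0
Total inversions: 0 + 0 + 0 + 0 + 1 + 1 + 0 + 0 + 0 = 2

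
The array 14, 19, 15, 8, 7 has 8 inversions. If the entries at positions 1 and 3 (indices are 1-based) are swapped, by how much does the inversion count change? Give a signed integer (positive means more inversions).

Positions 1 and 3 hold 14 and 15; after swapping, the array is [15, 19, 14, 8, 7].
For each element, count later entries that are smaller:
15: 3
19: 3
14: 2
8: 1
7: 0
Sum: 3 + 3 + 2 + 1 + 0 = 9
Change: 9 − 8 = +1

+1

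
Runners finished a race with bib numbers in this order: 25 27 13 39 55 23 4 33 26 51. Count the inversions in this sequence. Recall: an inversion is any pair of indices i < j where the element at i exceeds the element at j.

For each element, count later entries that are smaller:
25 → 13, 23, 4 → 3
27 → 13, 23, 4, 26 → 4
13 → 4 → 1
39 → 23, 4, 33, 26 → 4
55 → 23, 4, 33, 26, 51 → 5
23 → 4 → 1
4 → none → 0
33 → 26 → 1
26 → none → 0
51 → none → 0
Sum: 3 + 4 + 1 + 4 + 5 + 1 + 0 + 1 + 0 + 0 = 19

19 inversions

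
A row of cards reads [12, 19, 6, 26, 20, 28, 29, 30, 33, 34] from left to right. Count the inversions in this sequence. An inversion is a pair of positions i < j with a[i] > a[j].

3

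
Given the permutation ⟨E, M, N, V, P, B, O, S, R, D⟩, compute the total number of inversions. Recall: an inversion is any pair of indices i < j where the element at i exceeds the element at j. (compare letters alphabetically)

19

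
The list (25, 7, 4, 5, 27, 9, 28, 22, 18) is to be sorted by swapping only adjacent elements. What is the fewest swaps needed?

14 swaps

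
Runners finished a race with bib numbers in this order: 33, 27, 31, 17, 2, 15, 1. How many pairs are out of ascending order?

Sweep left to right; for each value list the smaller values that follow it:
33: 6
27: 4
31: 4
17: 3
2: 1
15: 1
1: 0
Sum: 6 + 4 + 4 + 3 + 1 + 1 + 0 = 19

Inversions: 19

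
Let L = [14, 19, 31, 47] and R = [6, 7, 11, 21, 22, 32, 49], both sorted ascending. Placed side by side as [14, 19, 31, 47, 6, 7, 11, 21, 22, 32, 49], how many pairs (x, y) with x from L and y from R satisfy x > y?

Take each right-half value and tally the left-half values above it:
r = 6: 14, 19, 31, 47 → 4
r = 7: 14, 19, 31, 47 → 4
r = 11: 14, 19, 31, 47 → 4
r = 21: 31, 47 → 2
r = 22: 31, 47 → 2
r = 32: 47 → 1
r = 49: none → 0
Cross-inversions: 4 + 4 + 4 + 2 + 2 + 1 + 0 = 17

17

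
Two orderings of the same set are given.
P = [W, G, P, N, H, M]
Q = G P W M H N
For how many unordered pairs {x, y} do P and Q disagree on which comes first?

5

Assign each item its position (1..6) in the first ordering, then rewrite the second ordering as that position sequence:
positions: W→1, G→2, P→3, N→4, H→5, M→6
second ordering as positions: [2, 3, 1, 6, 5, 4]
Discordant pairs = inversions in this position sequence.
2: 1 → 1
3: 1 → 1
1: 0
6: 5, 4 → 2
5: 4 → 1
4: 0
Total: 1 + 1 + 0 + 2 + 1 + 0 = 5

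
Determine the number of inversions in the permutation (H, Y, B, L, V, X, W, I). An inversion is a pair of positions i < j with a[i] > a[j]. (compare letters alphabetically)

Sweep left to right; for each value list the smaller values that follow it:
H: 1
Y: 6
B: 0
L: 1
V: 1
X: 2
W: 1
I: 0
Sum: 1 + 6 + 0 + 1 + 1 + 2 + 1 + 0 = 12

12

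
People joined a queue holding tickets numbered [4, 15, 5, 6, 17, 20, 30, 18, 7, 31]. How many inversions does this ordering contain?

Count, for each position, how many later elements it exceeds:
4 → none → 0
15 → 5, 6, 7 → 3
5 → none → 0
6 → none → 0
17 → 7 → 1
20 → 18, 7 → 2
30 → 18, 7 → 2
18 → 7 → 1
7 → none → 0
31 → none → 0
Sum: 0 + 3 + 0 + 0 + 1 + 2 + 2 + 1 + 0 + 0 = 9

9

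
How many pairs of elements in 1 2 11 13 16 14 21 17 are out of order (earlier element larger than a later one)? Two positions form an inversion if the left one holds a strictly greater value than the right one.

For each element, count later entries that are smaller:
1 → none → 0
2 → none → 0
11 → none → 0
13 → none → 0
16 → 14 → 1
14 → none → 0
21 → 17 → 1
17 → none → 0
Sum: 0 + 0 + 0 + 0 + 1 + 0 + 1 + 0 = 2

2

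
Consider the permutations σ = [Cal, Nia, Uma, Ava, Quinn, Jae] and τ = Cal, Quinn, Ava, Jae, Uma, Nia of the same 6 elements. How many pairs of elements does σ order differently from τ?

Assign each item its position (1..6) in the first ordering, then rewrite the second ordering as that position sequence:
positions: Cal→1, Nia→2, Uma→3, Ava→4, Quinn→5, Jae→6
second ordering as positions: [1, 5, 4, 6, 3, 2]
Discordant pairs = inversions in this position sequence.
1: 0
5: 4, 3, 2 → 3
4: 3, 2 → 2
6: 3, 2 → 2
3: 2 → 1
2: 0
Total: 0 + 3 + 2 + 2 + 1 + 0 = 8

8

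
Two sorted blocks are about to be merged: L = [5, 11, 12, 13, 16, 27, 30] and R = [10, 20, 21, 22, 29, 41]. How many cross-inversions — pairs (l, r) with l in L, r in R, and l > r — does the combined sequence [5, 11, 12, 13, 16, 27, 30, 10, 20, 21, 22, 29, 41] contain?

13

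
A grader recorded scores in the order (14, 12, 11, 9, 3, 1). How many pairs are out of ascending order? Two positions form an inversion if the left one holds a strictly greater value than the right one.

15 inversions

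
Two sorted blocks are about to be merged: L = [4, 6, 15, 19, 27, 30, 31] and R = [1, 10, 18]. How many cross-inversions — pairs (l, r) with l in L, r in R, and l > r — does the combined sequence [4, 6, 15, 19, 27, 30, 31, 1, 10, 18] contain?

16

Count, for every r in R, how many entries of L exceed r:
r = 1: 4, 6, 15, 19, 27, 30, 31 → 7
r = 10: 15, 19, 27, 30, 31 → 5
r = 18: 19, 27, 30, 31 → 4
Cross-inversions: 7 + 5 + 4 = 16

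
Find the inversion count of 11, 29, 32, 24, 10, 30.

Inversions: 7

Inversion pairs (indices are 0-based):
(0,4): 11 > 10
(1,3): 29 > 24
(1,4): 29 > 10
(2,3): 32 > 24
(2,4): 32 > 10
(2,5): 32 > 30
(3,4): 24 > 10
That's 7 pairs.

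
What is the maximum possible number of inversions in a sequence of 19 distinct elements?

171 inversions

A reversed (strictly descending) arrangement makes every pair an inversion, giving C(19, 2) inversions.
C(19, 2) = 19·18/2 = 171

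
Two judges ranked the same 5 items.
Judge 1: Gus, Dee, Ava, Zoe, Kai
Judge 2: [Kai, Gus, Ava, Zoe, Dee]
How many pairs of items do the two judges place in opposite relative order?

6 discordant pairs

Assign each item its position (1..5) in the first ordering, then rewrite the second ordering as that position sequence:
positions: Gus→1, Dee→2, Ava→3, Zoe→4, Kai→5
second ordering as positions: [5, 1, 3, 4, 2]
Discordant pairs = inversions in this position sequence.
5: 1, 3, 4, 2 → 4
1: 0
3: 2 → 1
4: 2 → 1
2: 0
Total: 4 + 0 + 1 + 1 + 0 = 6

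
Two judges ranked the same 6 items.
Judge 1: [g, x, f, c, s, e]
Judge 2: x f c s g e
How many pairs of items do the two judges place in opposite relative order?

Assign each item its position (1..6) in the first ordering, then rewrite the second ordering as that position sequence:
positions: g→1, x→2, f→3, c→4, s→5, e→6
second ordering as positions: [2, 3, 4, 5, 1, 6]
Discordant pairs = inversions in this position sequence.
2: 1 → 1
3: 1 → 1
4: 1 → 1
5: 1 → 1
1: 0
6: 0
Total: 1 + 1 + 1 + 1 + 0 + 0 = 4

Discordant pairs: 4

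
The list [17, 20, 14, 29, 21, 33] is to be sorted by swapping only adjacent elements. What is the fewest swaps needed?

Minimum adjacent swaps = number of inversions (each swap of adjacent out-of-order elements removes one inversion and no swap can remove more).
Count inversions — for each element, later elements that are smaller:
17: 14 → 1
20: 14 → 1
14: none → 0
29: 21 → 1
21: none → 0
33: none → 0
Total inversions: 1 + 1 + 0 + 1 + 0 + 0 = 3

Adjacent swaps: 3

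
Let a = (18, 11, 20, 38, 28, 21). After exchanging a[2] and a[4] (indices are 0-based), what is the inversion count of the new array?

5 inversions

Positions 2 and 4 hold 20 and 28; after swapping, the array is [18, 11, 28, 38, 20, 21].
For each element, count later entries that are smaller:
18 → 11 → 1
11 → none → 0
28 → 20, 21 → 2
38 → 20, 21 → 2
20 → none → 0
21 → none → 0
Sum: 1 + 0 + 2 + 2 + 0 + 0 = 5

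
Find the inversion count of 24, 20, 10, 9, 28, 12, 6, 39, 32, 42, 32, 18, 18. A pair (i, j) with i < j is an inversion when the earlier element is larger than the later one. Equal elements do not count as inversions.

Inversions: 32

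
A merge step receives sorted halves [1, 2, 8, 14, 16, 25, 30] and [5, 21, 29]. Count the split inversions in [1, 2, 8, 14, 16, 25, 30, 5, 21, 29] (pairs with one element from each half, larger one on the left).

8 split inversions

Count, for every r in R, how many entries of L exceed r:
r = 5: 8, 14, 16, 25, 30 → 5
r = 21: 25, 30 → 2
r = 29: 30 → 1
Cross-inversions: 5 + 2 + 1 = 8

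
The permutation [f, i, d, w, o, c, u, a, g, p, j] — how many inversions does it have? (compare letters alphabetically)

There are 26 inversions.

Count, for each position, how many later elements it exceeds:
f → d, c, a → 3
i → d, c, a, g → 4
d → c, a → 2
w → o, c, u, a, g, p, j → 7
o → c, a, g, j → 4
c → a → 1
u → a, g, p, j → 4
a → none → 0
g → none → 0
p → j → 1
j → none → 0
Sum: 3 + 4 + 2 + 7 + 4 + 1 + 4 + 0 + 0 + 1 + 0 = 26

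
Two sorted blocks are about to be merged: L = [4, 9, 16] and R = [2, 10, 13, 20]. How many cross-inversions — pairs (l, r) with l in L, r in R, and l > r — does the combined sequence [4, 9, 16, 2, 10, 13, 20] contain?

For each element r of the right run, count left-run elements greater than r:
r = 2: 4, 9, 16 → 3
r = 10: 16 → 1
r = 13: 16 → 1
r = 20: none → 0
Cross-inversions: 3 + 1 + 1 + 0 = 5

5 cross-inversions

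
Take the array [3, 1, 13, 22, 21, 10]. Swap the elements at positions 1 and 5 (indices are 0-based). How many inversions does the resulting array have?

There are 6 inversions.

Positions 1 and 5 hold 1 and 10; after swapping, the array is [3, 10, 13, 22, 21, 1].
Sweep left to right; for each value list the smaller values that follow it:
3: 1
10: 1
13: 1
22: 2
21: 1
1: 0
Sum: 1 + 1 + 1 + 2 + 1 + 0 = 6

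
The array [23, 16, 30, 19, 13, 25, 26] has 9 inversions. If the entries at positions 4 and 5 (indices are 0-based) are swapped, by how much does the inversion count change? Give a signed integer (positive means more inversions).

Positions 4 and 5 hold 13 and 25; after swapping, the array is [23, 16, 30, 19, 25, 13, 26].
For each element, count later entries that are smaller:
23: 3
16: 1
30: 4
19: 1
25: 1
13: 0
26: 0
Sum: 3 + 1 + 4 + 1 + 1 + 0 + 0 = 10
Change: 10 − 9 = +1

+1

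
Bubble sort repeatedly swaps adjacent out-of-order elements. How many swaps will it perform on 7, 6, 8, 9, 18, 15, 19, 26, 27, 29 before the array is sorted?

The minimum number of adjacent swaps to sort an array equals its inversion count, since every such swap removes exactly one inversion.
Count inversions — for each element, later elements that are smaller:
7: 6 → 1
6: none → 0
8: none → 0
9: none → 0
18: 15 → 1
15: none → 0
19: none → 0
26: none → 0
27: none → 0
29: none → 0
Total inversions: 1 + 0 + 0 + 0 + 1 + 0 + 0 + 0 + 0 + 0 = 2

There are 2 adjacent swaps.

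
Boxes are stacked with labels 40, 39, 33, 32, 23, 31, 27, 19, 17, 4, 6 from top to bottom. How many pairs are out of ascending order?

Sweep left to right; for each value list the smaller values that follow it:
40 → 39, 33, 32, 23, 31, 27, 19, 17, 4, 6 → 10
39 → 33, 32, 23, 31, 27, 19, 17, 4, 6 → 9
33 → 32, 23, 31, 27, 19, 17, 4, 6 → 8
32 → 23, 31, 27, 19, 17, 4, 6 → 7
23 → 19, 17, 4, 6 → 4
31 → 27, 19, 17, 4, 6 → 5
27 → 19, 17, 4, 6 → 4
19 → 17, 4, 6 → 3
17 → 4, 6 → 2
4 → none → 0
6 → none → 0
Sum: 10 + 9 + 8 + 7 + 4 + 5 + 4 + 3 + 2 + 0 + 0 = 52

52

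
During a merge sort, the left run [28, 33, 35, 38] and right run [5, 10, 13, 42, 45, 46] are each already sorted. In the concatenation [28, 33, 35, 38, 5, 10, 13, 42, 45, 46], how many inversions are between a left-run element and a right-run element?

Take each right-half value and tally the left-half values above it:
r = 5: 28, 33, 35, 38 → 4
r = 10: 28, 33, 35, 38 → 4
r = 13: 28, 33, 35, 38 → 4
r = 42: none → 0
r = 45: none → 0
r = 46: none → 0
Cross-inversions: 4 + 4 + 4 + 0 + 0 + 0 = 12

12 cross-inversions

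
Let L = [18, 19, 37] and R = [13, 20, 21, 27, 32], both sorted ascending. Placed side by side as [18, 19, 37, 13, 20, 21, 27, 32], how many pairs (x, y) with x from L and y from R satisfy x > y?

7 cross-inversions

Take each right-half value and tally the left-half values above it:
r = 13: 18, 19, 37 → 3
r = 20: 37 → 1
r = 21: 37 → 1
r = 27: 37 → 1
r = 32: 37 → 1
Cross-inversions: 3 + 1 + 1 + 1 + 1 = 7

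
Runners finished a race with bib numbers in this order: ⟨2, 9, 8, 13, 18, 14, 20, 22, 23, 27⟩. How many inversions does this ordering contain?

2

Element-by-element contributions:
2: 0
9: 1
8: 0
13: 0
18: 1
14: 0
20: 0
22: 0
23: 0
27: 0
Sum: 0 + 1 + 0 + 0 + 1 + 0 + 0 + 0 + 0 + 0 = 2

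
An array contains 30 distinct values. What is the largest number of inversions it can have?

There are 435 inversions.

A reversed (strictly descending) arrangement makes every pair an inversion, giving C(30, 2) inversions.
C(30, 2) = 30·29/2 = 435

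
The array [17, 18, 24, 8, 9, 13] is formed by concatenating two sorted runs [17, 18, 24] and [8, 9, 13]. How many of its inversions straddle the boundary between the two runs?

9

Take each right-half value and tally the left-half values above it:
r = 8: 17, 18, 24 → 3
r = 9: 17, 18, 24 → 3
r = 13: 17, 18, 24 → 3
Cross-inversions: 3 + 3 + 3 = 9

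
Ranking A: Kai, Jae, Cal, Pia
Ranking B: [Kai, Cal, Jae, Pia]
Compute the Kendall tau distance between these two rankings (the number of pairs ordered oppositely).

Assign each item its position (1..4) in the first ordering, then rewrite the second ordering as that position sequence:
positions: Kai→1, Jae→2, Cal→3, Pia→4
second ordering as positions: [1, 3, 2, 4]
Discordant pairs = inversions in this position sequence.
1: 0
3: 2 → 1
2: 0
4: 0
Total: 0 + 1 + 0 + 0 = 1

There is 1 discordant pair.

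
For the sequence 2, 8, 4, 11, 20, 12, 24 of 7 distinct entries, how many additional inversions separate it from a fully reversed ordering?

19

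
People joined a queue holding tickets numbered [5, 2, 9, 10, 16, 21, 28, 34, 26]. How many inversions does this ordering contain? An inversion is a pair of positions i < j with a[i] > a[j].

Element-by-element contributions:
5: 1
2: 0
9: 0
10: 0
16: 0
21: 0
28: 1
34: 1
26: 0
Sum: 1 + 0 + 0 + 0 + 0 + 0 + 1 + 1 + 0 = 3

Inversions: 3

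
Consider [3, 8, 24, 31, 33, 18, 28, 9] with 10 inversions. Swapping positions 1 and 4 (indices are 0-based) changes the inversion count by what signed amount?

+5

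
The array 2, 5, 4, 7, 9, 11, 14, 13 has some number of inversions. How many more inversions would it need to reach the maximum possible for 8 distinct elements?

Maximum inversions for 8 distinct elements is C(8, 2) = 8·7/2 = 28.
Current inversions — for each element, count later smaller elements:
2: 0
5: 1
4: 0
7: 0
9: 0
11: 0
14: 1
13: 0
Current total: 0 + 1 + 0 + 0 + 0 + 0 + 1 + 0 = 2
Shortfall: 28 − 2 = 26

26 inversions short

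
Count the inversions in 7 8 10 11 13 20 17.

Inversions: 1

Out-of-order index pairs (0-indexed):
(5,6): 20 > 17
That's 1 pair.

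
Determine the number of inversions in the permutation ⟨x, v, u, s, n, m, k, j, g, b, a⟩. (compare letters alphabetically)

55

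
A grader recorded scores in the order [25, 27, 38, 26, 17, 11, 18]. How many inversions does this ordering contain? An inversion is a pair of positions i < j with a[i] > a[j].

There are 15 out-of-order pairs.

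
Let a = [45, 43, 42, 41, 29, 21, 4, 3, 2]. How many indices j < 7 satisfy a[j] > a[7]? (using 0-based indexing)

7

The element at index 7 is 3.
Elements before it: 45, 43, 42, 41, 29, 21, 4
Those larger than 3: 45, 43, 42, 41, 29, 21, 4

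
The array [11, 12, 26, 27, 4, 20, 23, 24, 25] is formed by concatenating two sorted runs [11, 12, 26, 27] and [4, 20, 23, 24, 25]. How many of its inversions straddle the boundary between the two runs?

12

Count, for every r in R, how many entries of L exceed r:
r = 4: 11, 12, 26, 27 → 4
r = 20: 26, 27 → 2
r = 23: 26, 27 → 2
r = 24: 26, 27 → 2
r = 25: 26, 27 → 2
Cross-inversions: 4 + 2 + 2 + 2 + 2 = 12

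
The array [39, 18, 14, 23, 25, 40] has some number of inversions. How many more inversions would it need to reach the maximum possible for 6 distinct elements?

10

Maximum inversions for 6 distinct elements is C(6, 2) = 6·5/2 = 15.
Current inversions — for each element, count later smaller elements:
39: 4
18: 1
14: 0
23: 0
25: 0
40: 0
Current total: 4 + 1 + 0 + 0 + 0 + 0 = 5
Shortfall: 15 − 5 = 10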